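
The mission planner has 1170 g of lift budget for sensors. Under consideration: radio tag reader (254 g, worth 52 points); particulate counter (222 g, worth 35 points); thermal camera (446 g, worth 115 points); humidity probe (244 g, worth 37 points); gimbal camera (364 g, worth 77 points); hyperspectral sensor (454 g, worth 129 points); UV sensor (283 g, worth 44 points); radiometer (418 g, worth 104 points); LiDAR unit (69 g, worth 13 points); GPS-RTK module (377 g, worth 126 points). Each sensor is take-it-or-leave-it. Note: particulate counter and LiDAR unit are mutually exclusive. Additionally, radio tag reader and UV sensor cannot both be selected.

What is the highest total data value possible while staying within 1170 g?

Taking radio tag reader + hyperspectral sensor + LiDAR unit + GPS-RTK module: 1154 g used, 320 in data value.
No other feasible combination exceeds 320.

320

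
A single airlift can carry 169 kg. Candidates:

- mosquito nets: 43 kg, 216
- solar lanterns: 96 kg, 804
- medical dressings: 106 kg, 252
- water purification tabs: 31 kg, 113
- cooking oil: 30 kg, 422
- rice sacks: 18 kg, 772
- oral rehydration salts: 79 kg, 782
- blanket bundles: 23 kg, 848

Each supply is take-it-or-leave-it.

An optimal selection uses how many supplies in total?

4

Best achievable people served is 2846.
solar lanterns + cooking oil + rice sacks + blanket bundles hits 2846 at 167 kg.
Every optimal selection uses 4 supplies.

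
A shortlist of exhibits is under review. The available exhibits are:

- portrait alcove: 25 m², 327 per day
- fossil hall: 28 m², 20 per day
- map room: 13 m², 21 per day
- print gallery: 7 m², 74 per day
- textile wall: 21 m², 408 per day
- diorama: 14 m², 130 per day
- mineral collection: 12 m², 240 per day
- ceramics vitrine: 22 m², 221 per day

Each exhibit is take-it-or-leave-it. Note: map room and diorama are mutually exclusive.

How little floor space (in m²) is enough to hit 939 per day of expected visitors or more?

58

Need the lightest bundle worth ≥ 939.
portrait alcove + textile wall + mineral collection reaches 975 using 58 m².
Below 58 m² the best achievable stays under 939.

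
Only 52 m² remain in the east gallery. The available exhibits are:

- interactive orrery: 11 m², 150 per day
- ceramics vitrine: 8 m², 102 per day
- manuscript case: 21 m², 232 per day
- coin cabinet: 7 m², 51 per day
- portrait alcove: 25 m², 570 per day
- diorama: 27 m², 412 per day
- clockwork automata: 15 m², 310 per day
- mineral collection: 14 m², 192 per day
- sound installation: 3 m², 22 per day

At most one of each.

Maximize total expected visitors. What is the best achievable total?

Taking interactive orrery + portrait alcove + clockwork automata: 51 m² used, 1030 in expected visitors.

1030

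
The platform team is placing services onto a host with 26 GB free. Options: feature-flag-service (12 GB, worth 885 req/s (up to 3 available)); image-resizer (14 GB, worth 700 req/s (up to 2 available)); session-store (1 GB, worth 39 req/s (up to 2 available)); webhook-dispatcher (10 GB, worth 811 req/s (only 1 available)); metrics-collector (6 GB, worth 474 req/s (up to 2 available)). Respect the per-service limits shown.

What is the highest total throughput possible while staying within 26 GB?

1911

Ranking by ratio (throughput/GB): webhook-dispatcher 81.10, metrics-collector 79.00, feature-flag-service 73.75, image-resizer 50.00.
Taking the top-ratio services first gives 2×session-store + webhook-dispatcher + 2×metrics-collector for 1837 (24 GB).
Dropping webhook-dispatcher frees 10 GB; slotting in feature-flag-service (12 GB) lifts the total to 1911 at 26 GB.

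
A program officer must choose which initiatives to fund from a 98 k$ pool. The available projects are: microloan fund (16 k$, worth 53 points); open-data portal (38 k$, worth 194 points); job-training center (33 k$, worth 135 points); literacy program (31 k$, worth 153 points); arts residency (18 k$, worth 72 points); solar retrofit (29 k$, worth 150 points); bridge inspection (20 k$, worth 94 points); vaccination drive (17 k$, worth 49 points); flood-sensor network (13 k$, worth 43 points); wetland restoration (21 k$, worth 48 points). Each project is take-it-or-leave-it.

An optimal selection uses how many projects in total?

The maximum projected impact within 98 k$ is 497.
For example open-data portal + literacy program + solar retrofit achieves it, using 98 k$.
All optima have 3 projects.

3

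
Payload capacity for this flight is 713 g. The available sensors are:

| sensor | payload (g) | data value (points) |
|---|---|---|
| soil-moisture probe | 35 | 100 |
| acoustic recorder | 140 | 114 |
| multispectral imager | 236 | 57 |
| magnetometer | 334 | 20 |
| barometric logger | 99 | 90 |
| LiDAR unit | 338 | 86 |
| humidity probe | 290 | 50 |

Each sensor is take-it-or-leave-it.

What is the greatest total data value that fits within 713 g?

The ratio ordering already packs tightly: soil-moisture probe + acoustic recorder + barometric logger + LiDAR unit, 612 g, 390.

390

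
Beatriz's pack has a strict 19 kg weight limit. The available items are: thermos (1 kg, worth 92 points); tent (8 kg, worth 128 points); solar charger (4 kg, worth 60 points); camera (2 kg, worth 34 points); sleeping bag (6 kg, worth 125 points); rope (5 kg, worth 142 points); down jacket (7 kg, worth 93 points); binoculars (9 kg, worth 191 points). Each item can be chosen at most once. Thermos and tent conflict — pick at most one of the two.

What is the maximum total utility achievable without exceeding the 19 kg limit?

485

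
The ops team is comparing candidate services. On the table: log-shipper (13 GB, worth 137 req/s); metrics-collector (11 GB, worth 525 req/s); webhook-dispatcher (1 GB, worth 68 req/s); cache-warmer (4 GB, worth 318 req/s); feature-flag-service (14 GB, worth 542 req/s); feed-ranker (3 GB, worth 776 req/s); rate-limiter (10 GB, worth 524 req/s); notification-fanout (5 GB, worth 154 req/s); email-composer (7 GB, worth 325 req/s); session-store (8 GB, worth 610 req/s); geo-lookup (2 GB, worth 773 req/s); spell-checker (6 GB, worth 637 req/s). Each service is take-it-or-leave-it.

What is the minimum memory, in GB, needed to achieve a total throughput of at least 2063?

Minimise GB subject to total throughput ≥ 2063.
feed-ranker + geo-lookup + spell-checker: 2186 throughput at 11 GB.
Any bundle with less than 11 GB falls short of 2063.

11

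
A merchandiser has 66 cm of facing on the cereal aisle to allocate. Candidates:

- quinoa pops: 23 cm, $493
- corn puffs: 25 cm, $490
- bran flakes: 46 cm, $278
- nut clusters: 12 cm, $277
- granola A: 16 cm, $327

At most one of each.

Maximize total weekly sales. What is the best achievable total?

By weekly sales per cm: nut clusters 23.08, quinoa pops 21.43, granola A 20.44, corn puffs 19.60 lead.
A density-first pass picks quinoa pops + nut clusters + granola A — 1097 at 51 cm.
Dropping nut clusters frees 12 cm; slotting in corn puffs (25 cm) lifts the total to 1310 at 64 cm.
Runner-up quinoa pops + corn puffs + nut clusters tops out at 1260.

1310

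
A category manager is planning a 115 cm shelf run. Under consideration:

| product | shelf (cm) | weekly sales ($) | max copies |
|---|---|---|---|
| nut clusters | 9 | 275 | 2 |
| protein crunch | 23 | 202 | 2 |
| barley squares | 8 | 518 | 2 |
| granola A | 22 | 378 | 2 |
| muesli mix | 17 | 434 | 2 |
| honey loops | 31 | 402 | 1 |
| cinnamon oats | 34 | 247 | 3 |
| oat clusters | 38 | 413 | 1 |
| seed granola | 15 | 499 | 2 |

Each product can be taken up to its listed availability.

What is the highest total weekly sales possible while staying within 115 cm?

Ranking by ratio (weekly sales/cm): barley squares 64.75, seed granola 33.27, nut clusters 30.56.
Filling by ratio: 2×nut clusters + 2×barley squares + 2×muesli mix + 2×seed granola for 3452, with 17 cm left unused.
Replace nut clusters with granola A: the trade gains 103 net, giving 3555 at 111 cm.
No other feasible combination exceeds 3555.

3555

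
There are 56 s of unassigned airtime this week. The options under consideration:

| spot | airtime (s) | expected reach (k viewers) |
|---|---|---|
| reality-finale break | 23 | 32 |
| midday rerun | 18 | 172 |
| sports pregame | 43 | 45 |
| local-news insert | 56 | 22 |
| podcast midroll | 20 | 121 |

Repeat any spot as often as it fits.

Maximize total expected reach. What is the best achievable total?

By expected reach per s: midday rerun 9.56, podcast midroll 6.05, reality-finale break 1.39, sports pregame 1.05 lead.
3×midday rerun uses 54 of the 56 s and totals 516.

516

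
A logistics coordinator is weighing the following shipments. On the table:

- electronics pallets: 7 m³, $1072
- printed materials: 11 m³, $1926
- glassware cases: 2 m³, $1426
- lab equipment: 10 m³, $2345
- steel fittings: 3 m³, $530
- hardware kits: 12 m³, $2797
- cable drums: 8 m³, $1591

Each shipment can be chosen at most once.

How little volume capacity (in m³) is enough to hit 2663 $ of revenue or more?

10

Minimise m³ subject to total revenue ≥ 2663.
Taking glassware cases + cable drums gives 3017 (≥ 2663) for 10 m³.
Any bundle with less than 10 m³ falls short of 2663.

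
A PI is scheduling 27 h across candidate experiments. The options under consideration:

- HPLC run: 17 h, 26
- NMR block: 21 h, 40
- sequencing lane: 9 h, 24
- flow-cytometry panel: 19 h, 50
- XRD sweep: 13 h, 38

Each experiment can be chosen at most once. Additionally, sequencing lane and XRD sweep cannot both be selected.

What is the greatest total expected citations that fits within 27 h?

Density check — XRD sweep 2.92, sequencing lane 2.67, flow-cytometry panel 2.63 are the best per h.
Taking HPLC run + sequencing lane: 26 h used, 50 in expected citations.
No other feasible combination exceeds 50.

50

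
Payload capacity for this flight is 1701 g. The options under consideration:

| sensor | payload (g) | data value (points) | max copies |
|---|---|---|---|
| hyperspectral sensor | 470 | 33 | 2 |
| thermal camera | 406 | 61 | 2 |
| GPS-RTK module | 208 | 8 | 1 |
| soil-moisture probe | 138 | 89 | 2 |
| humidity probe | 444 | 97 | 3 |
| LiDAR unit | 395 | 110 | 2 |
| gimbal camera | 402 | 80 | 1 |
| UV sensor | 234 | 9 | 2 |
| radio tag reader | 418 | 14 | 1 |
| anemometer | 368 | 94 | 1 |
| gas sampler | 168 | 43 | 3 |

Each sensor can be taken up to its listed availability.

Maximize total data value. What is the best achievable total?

538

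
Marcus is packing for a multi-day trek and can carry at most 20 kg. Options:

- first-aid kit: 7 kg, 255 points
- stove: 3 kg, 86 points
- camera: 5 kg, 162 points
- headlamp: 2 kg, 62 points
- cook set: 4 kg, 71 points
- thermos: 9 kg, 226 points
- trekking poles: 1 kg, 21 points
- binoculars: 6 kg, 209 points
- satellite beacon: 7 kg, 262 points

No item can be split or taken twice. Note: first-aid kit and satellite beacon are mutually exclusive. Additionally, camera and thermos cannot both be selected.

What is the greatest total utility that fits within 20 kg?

695

By utility per kg: satellite beacon 37.43, first-aid kit 36.43, binoculars 34.83, camera 32.40 lead.
Taking camera + headlamp + binoculars + satellite beacon: 20 kg used, 695 in utility.
No other feasible combination exceeds 695.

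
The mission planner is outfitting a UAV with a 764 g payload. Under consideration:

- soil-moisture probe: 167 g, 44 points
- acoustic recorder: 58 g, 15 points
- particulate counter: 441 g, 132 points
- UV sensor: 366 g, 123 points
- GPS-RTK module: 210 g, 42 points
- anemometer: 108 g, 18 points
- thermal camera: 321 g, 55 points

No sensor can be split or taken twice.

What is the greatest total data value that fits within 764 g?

209

A density-first pass picks soil-moisture probe + acoustic recorder + UV sensor + anemometer — 200 at 699 g.
The 166 g tied up in acoustic recorder and anemometer is better spent on GPS-RTK module — total rises to 209 (743 g).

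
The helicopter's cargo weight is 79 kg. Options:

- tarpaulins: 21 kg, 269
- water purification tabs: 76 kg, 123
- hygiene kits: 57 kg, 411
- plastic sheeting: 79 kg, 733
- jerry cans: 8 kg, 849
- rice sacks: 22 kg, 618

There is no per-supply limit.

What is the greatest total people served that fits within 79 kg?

7641

Ranking by ratio (people served/kg): jerry cans 106.12, rice sacks 28.09, tarpaulins 12.81.
9×jerry cans uses 72 of the 79 kg and totals 7641.
Nothing else within 79 kg beats 7641.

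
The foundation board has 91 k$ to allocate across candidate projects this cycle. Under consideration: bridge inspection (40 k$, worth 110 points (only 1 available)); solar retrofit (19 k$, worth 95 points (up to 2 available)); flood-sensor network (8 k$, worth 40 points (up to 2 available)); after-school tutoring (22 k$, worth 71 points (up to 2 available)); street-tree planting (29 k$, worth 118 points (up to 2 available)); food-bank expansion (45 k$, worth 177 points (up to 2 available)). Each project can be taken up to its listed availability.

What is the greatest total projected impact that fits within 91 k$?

407

The ratio heuristic lands on 2×solar retrofit + 2×flood-sensor network + street-tree planting (388) but leaves 8 k$ idle.
Dropping flood-sensor network and street-tree planting frees 37 k$; slotting in food-bank expansion (45 k$) lifts the total to 407 at 91 k$.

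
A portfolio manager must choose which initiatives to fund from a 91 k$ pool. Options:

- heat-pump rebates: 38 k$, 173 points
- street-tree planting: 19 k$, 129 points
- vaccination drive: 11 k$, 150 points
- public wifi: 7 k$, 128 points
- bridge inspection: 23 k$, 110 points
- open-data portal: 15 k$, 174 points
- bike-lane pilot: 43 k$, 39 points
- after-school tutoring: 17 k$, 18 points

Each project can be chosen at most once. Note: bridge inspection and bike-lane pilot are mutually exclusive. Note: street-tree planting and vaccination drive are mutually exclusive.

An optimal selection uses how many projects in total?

Best achievable projected impact is 643.
One optimal bundle: heat-pump rebates + vaccination drive + public wifi + open-data portal + after-school tutoring (88 k$).
Every optimal selection uses 5 projects.

5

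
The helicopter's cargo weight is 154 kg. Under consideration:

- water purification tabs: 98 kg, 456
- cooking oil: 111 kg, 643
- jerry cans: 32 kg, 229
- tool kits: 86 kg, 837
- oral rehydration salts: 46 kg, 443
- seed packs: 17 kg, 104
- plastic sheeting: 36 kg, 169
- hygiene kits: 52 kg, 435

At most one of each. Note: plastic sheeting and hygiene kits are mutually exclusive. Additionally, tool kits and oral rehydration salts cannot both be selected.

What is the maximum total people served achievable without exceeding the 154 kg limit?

1272

Taking tool kits + hygiene kits: 138 kg used, 1272 in people served.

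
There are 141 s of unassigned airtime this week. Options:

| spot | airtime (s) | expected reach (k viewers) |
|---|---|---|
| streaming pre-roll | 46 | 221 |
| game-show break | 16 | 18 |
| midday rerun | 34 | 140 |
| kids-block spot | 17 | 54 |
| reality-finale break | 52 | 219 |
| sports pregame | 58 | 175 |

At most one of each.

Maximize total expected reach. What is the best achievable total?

580

Taking streaming pre-roll + midday rerun + reality-finale break: 132 s used, 580 in expected reach.
Next best is streaming pre-roll + midday rerun + sports pregame at 536 (138 s) — short by 44.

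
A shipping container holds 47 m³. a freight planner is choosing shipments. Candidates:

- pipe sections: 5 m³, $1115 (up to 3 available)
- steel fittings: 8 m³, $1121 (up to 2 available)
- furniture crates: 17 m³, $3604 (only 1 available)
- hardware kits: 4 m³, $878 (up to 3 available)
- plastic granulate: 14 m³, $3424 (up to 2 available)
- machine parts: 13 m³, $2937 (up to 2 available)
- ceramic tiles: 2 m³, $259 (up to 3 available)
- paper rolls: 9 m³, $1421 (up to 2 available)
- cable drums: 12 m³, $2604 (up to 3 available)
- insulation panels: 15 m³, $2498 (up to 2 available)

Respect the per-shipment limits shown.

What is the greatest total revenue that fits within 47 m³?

Density check — plastic granulate 244.57, machine parts 225.92, pipe sections 223.00, hardware kits 219.50 are the best per m³.
Taking the top-ratio shipments first gives pipe sections + 2×plastic granulate + machine parts for 10900 (46 m³).
Replace machine parts with 2×pipe sections + hardware kits: the trade gains 171 net, giving 11071 at 47 m³.
Nothing else within 47 m³ beats 11071.

11071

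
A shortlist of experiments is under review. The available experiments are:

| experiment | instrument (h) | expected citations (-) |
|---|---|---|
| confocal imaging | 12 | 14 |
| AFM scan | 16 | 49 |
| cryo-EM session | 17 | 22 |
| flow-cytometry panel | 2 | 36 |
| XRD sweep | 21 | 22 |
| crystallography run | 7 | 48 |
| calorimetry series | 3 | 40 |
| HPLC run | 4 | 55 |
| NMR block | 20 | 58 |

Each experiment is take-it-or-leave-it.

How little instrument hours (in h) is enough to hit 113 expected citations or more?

9

Minimise h subject to total expected citations ≥ 113.
flow-cytometry panel + calorimetry series + HPLC run reaches 131 using 9 h.
Below 9 h the best achievable stays under 113.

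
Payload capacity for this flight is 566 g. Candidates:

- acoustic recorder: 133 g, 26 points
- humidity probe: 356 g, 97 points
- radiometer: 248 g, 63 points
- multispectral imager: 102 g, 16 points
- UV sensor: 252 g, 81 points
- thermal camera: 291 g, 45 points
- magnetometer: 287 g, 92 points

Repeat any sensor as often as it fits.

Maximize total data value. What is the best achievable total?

173

A density-first pass picks 2×UV sensor — 162 at 504 g.
Replace UV sensor with magnetometer: the trade gains 11 net, giving 173 at 539 g.
That's the maximum — no swap from here does better than 173.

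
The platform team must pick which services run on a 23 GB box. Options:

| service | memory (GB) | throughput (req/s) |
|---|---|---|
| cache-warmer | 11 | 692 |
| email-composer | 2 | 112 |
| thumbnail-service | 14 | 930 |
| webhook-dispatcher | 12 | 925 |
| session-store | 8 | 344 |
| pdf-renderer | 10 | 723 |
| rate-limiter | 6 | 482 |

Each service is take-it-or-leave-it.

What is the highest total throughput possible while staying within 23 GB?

1648

By throughput per GB: rate-limiter 80.33, webhook-dispatcher 77.08, pdf-renderer 72.30 lead.
Greedy by ratio would take email-composer + webhook-dispatcher + rate-limiter: 20 GB used, total 1519.
The 8 GB tied up in email-composer and rate-limiter is better spent on pdf-renderer — total rises to 1648 (22 GB).
The closest alternative, cache-warmer + webhook-dispatcher, reaches only 1617.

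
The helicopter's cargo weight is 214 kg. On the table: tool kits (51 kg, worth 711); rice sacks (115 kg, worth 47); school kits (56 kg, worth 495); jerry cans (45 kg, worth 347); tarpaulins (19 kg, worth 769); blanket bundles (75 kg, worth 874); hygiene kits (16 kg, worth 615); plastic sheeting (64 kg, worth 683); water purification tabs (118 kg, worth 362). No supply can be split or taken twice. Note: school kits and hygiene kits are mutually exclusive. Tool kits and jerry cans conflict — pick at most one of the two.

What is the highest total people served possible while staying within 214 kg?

3037

Best packing: tool kits + tarpaulins + blanket bundles + plastic sheeting — 209 kg, 3037 total.
Every other selection either busts 214 kg or breaks a pairing rule or fails to beat 3037.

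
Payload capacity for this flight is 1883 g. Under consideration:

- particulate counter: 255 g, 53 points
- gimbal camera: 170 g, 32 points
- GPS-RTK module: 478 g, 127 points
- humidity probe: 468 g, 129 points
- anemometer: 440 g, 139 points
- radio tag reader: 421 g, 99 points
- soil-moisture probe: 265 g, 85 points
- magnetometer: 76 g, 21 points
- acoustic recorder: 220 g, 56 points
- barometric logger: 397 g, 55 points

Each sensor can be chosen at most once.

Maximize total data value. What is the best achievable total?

536

The ratio heuristic lands on GPS-RTK module + humidity probe + anemometer + soil-moisture probe + magnetometer (501) but leaves 156 g idle.
The 76 g tied up in magnetometer is better spent on acoustic recorder — total rises to 536 (1871 g).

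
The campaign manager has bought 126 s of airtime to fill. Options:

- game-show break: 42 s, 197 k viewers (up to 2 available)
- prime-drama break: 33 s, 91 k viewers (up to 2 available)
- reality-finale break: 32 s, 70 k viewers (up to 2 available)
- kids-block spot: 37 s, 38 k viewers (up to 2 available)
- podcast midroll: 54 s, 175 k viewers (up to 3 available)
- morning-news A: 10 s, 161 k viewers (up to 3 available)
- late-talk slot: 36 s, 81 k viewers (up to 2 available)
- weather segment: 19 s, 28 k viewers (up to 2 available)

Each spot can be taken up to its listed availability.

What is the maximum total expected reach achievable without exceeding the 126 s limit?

Taking 2×game-show break + 3×morning-news A: 114 s used, 877 in expected reach.
Every other selection either busts 126 s or exceeds an availability limit or fails to beat 877.

877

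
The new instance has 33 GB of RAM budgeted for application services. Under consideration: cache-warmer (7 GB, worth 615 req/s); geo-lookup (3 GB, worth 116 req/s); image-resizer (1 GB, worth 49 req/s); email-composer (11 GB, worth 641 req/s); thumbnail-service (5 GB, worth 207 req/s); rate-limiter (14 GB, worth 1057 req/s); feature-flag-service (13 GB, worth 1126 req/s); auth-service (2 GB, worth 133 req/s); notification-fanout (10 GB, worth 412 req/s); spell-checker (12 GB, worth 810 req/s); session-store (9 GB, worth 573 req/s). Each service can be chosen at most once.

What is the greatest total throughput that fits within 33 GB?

2600

Best packing: cache-warmer + image-resizer + feature-flag-service + spell-checker — 33 GB, 2600 total.
Every other selection either busts 33 GB or fails to beat 2600.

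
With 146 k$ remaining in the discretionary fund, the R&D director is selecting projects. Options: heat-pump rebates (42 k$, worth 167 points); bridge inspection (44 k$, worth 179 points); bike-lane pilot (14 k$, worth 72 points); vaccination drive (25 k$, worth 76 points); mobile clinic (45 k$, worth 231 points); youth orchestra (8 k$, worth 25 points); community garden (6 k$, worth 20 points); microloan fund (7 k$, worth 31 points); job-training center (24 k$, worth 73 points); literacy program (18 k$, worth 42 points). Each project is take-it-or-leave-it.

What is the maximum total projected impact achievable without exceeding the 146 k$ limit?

649

Ranking by ratio (projected impact/k$): bike-lane pilot 5.14, mobile clinic 5.13, microloan fund 4.43, bridge inspection 4.07.
The ratio heuristic lands on bridge inspection + bike-lane pilot + mobile clinic + youth orchestra + community garden + microloan fund + literacy program (600) but leaves 4 k$ idle.
Reworking the packing: heat-pump rebates + bridge inspection + bike-lane pilot + mobile clinic uses 145 k$ and improves the total to 649.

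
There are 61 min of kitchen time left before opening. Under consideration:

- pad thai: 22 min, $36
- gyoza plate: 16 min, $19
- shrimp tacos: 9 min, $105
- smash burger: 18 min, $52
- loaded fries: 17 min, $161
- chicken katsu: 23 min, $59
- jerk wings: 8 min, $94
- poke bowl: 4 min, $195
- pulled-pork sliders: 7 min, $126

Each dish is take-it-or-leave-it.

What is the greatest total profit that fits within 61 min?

700

Density check — poke bowl 48.75, pulled-pork sliders 18.00, jerk wings 11.75 are the best per min.
The ratio ordering already packs tightly: gyoza plate + shrimp tacos + loaded fries + jerk wings + poke bowl + pulled-pork sliders, 61 min, 700.
Nothing else within 61 min beats 700.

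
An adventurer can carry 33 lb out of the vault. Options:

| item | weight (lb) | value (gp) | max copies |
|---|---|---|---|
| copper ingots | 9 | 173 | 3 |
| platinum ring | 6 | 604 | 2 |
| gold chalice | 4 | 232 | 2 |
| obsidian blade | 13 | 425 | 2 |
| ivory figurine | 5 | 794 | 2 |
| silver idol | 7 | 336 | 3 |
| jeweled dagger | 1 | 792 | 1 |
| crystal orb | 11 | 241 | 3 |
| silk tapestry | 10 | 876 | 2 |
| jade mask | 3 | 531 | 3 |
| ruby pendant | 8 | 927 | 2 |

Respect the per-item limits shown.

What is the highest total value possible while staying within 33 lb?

Filling by ratio: gold chalice + 2×ivory figurine + jeweled dagger + 3×jade mask + ruby pendant for 5132, with 1 lb left unused.
The 7 lb tied up in gold chalice and jade mask is better spent on ruby pendant — total rises to 5296 (33 lb).

5296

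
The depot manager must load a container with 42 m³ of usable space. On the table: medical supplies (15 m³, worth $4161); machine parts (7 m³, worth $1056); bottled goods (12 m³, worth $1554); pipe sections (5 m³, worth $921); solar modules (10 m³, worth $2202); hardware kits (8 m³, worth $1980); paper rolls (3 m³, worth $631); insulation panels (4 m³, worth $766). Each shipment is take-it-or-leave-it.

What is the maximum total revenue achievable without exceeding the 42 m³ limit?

Ranking by ratio (revenue/m³): medical supplies 277.40, hardware kits 247.50, solar modules 220.20.
The ratio heuristic lands on medical supplies + solar modules + hardware kits + paper rolls + insulation panels (9740) but leaves 2 m³ idle.
Dropping paper rolls frees 3 m³; slotting in pipe sections (5 m³) lifts the total to 10030 at 42 m³.
That's the maximum — no swap from here does better than 10030.

10030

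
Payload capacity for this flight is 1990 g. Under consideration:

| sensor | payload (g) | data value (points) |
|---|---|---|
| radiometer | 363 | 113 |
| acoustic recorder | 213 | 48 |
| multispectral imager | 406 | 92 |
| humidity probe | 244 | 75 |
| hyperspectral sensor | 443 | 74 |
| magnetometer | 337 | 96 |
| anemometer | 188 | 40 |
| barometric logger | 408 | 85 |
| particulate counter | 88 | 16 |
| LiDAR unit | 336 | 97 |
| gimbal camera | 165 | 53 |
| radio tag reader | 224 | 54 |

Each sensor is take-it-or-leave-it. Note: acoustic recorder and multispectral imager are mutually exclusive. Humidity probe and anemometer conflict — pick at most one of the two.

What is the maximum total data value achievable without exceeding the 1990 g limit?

552

Taking radiometer + acoustic recorder + humidity probe + magnetometer + particulate counter + LiDAR unit + gimbal camera + radio tag reader: 1970 g used, 552 in data value.
Runner-up radiometer + multispectral imager + humidity probe + magnetometer + particulate counter + LiDAR unit + gimbal camera tops out at 542.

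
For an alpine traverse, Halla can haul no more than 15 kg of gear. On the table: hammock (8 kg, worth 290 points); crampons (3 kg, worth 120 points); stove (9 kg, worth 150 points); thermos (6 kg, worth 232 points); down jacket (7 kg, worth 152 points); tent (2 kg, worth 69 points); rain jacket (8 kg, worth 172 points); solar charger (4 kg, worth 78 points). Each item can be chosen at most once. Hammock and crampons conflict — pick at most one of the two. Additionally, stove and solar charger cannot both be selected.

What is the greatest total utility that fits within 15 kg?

522

Taking the top-ratio items first gives crampons + thermos + tent + solar charger for 499 (15 kg).
Replace crampons and tent and solar charger with hammock: the trade gains 23 net, giving 522 at 14 kg.
The spare 1 kg is too small for any remaining item, and no feasible exchange beats 522.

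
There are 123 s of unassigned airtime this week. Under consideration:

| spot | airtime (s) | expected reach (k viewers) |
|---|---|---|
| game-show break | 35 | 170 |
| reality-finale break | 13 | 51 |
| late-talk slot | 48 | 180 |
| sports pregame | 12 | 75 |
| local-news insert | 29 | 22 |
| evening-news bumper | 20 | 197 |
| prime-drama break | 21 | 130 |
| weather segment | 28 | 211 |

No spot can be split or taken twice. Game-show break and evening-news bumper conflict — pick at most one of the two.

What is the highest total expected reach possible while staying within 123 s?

Density check — evening-news bumper 9.85, weather segment 7.54, sports pregame 6.25, prime-drama break 6.19 are the best per s.
Best packing: late-talk slot + evening-news bumper + prime-drama break + weather segment — 117 s, 718 total.
Runner-up reality-finale break + late-talk slot + sports pregame + evening-news bumper + weather segment tops out at 714.

718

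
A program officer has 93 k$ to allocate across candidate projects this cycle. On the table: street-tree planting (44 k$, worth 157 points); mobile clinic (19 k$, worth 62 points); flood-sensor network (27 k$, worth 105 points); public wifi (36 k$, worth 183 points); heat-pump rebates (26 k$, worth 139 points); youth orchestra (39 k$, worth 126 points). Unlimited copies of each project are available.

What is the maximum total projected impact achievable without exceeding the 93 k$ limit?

461

A density-first pass picks 3×heat-pump rebates — 417 at 78 k$.
The 26 k$ tied up in heat-pump rebates is better spent on public wifi — total rises to 461 (88 k$).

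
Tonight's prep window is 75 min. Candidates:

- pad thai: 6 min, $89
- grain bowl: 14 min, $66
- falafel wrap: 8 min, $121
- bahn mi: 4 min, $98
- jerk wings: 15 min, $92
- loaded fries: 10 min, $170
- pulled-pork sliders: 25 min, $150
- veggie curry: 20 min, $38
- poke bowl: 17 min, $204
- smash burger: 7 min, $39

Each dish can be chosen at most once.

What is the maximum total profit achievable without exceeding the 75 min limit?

Ranking by ratio (profit/min): bahn mi 24.50, loaded fries 17.00, falafel wrap 15.12, pad thai 14.83.
Filling by ratio: pad thai + falafel wrap + bahn mi + jerk wings + loaded fries + poke bowl + smash burger for 813, with 8 min left unused.
The 7 min tied up in smash burger is better spent on grain bowl — total rises to 840 (74 min).
Next best is pad thai + falafel wrap + bahn mi + loaded fries + pulled-pork sliders + poke bowl at 832 (70 min) — short by 8.

840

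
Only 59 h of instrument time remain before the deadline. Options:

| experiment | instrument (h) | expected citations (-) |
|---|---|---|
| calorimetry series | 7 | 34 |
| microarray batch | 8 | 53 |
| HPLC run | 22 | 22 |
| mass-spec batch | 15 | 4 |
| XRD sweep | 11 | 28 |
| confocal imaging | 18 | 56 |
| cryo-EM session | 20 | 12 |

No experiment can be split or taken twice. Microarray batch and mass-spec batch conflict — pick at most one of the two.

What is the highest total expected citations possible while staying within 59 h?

Calorimetry series + microarray batch + XRD sweep + confocal imaging uses 44 of the 59 h and totals 171.
That's the maximum — no feasible swap from here does better than 171.

171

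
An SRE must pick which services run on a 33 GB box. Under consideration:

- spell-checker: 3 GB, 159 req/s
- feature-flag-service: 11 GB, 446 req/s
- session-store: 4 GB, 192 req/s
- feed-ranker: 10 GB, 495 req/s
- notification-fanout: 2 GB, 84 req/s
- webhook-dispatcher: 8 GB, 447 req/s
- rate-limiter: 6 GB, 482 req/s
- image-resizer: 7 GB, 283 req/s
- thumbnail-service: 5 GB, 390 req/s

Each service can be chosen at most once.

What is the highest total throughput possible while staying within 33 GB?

2006

By throughput per GB: rate-limiter 80.33, thumbnail-service 78.00, webhook-dispatcher 55.88, spell-checker 53.00 lead.
Greedy by ratio would take spell-checker + feed-ranker + webhook-dispatcher + rate-limiter + thumbnail-service: 32 GB used, total 1973.
Replace spell-checker with session-store: the trade gains 33 net, giving 2006 at 33 GB.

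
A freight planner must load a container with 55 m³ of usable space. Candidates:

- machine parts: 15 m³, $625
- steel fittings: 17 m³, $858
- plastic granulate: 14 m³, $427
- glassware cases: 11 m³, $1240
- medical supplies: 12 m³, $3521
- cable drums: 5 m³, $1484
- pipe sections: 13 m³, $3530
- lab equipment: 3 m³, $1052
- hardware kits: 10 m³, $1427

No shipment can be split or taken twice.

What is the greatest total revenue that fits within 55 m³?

12254

Ranking by ratio (revenue/m³): lab equipment 350.67, cable drums 296.80, medical supplies 293.42.
The ratio ordering already packs tightly: glassware cases + medical supplies + cable drums + pipe sections + lab equipment + hardware kits, 54 m³, 12254.
That's the maximum — no swap from here does better than 12254.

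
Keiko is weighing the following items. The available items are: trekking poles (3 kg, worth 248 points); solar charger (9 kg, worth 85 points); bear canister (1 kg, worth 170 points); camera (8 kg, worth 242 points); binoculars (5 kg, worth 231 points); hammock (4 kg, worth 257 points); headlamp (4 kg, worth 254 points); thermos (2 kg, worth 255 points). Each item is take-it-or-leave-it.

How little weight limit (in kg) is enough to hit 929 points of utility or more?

10

Need the lightest bundle worth ≥ 929.
trekking poles + bear canister + hammock + thermos reaches 930 using 10 kg.
No combination under 10 kg hits 929.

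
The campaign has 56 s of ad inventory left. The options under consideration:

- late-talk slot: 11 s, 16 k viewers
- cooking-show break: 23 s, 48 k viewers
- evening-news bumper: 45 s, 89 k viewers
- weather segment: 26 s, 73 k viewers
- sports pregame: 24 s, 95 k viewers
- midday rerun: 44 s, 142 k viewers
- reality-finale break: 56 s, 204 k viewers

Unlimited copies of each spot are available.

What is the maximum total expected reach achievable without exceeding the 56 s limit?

Filling by ratio: 2×sports pregame for 190, with 8 s left unused.
Dropping 2×sports pregame frees 48 s; slotting in reality-finale break (56 s) lifts the total to 204 at 56 s.

204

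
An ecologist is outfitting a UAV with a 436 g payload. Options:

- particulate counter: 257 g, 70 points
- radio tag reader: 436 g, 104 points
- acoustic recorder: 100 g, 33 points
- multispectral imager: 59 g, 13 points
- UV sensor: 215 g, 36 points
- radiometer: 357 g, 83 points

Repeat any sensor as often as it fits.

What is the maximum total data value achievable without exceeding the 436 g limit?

Ranking by ratio (data value/g): acoustic recorder 0.33, particulate counter 0.27, radio tag reader 0.24.
Taking 4×acoustic recorder: 400 g used, 132 in data value.
No other feasible combination exceeds 132.

132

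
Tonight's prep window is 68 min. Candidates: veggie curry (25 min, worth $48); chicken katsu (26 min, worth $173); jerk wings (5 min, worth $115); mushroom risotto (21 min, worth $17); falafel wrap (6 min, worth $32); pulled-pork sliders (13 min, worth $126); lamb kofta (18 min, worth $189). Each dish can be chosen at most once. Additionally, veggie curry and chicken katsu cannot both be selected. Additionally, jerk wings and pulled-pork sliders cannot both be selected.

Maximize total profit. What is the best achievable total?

Best packing: chicken katsu + falafel wrap + pulled-pork sliders + lamb kofta — 63 min, 520 total.
An exhaustive check of the 128 subsets confirms 520.

520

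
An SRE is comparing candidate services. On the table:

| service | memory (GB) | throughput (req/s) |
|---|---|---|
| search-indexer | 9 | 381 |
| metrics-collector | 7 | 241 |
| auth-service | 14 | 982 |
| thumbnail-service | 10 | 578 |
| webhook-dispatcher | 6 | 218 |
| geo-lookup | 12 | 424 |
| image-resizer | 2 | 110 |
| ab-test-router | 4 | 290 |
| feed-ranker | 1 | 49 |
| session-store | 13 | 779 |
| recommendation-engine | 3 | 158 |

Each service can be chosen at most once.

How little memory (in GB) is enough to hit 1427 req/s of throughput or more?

Minimise GB subject to total throughput ≥ 1427.
Taking auth-service + image-resizer + ab-test-router + feed-ranker gives 1431 (≥ 1427) for 21 GB.
Any bundle with less than 21 GB falls short of 1427.

21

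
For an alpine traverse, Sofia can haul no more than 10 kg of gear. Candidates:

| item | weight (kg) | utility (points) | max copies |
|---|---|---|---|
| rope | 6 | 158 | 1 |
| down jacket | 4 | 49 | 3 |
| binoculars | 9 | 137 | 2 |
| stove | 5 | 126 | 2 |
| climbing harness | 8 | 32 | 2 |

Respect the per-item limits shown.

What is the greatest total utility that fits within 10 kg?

252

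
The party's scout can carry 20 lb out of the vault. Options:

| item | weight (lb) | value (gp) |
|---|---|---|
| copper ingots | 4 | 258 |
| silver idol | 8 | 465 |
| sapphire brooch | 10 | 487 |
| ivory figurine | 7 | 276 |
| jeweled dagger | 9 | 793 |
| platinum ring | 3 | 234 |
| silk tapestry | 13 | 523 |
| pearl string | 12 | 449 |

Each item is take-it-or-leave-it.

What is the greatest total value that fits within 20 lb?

1492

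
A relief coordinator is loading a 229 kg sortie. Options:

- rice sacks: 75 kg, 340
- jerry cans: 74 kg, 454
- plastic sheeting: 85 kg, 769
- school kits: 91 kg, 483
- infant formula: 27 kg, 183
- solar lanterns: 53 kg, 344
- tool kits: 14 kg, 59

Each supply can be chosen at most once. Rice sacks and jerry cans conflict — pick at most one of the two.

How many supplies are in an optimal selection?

4

The maximum people served within 229 kg is 1626.
One optimal bundle: jerry cans + plastic sheeting + solar lanterns + tool kits (226 kg).
All optima have 4 supplies.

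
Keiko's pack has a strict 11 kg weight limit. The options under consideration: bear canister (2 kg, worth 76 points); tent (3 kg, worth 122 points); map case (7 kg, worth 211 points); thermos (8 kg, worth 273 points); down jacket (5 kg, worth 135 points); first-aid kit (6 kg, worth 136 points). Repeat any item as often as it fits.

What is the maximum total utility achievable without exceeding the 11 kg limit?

442

By utility per kg: tent 40.67, bear canister 38.00, thermos 34.12 lead.
Bear canister + 3×tent uses 11 of the 11 kg and totals 442.
Nothing else within 11 kg beats 442.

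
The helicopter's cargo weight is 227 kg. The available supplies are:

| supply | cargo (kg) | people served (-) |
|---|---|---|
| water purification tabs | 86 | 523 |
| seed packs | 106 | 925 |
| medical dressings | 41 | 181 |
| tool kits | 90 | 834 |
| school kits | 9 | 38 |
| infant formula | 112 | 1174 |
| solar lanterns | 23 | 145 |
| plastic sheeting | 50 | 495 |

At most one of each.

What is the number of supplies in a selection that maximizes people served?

Best achievable people served is 2153.
One optimal bundle: tool kits + infant formula + solar lanterns (225 kg).
Every optimal selection uses 3 supplies.

3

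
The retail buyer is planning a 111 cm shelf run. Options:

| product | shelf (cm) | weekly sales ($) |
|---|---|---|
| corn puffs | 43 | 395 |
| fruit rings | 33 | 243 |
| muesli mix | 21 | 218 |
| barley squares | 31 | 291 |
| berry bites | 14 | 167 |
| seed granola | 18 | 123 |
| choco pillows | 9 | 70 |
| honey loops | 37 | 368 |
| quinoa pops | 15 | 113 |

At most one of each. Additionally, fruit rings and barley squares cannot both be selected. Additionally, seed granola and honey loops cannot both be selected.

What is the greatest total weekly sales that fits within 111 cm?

1071

Filling by ratio: muesli mix + barley squares + berry bites + honey loops for 1044, with 8 cm left unused.
Replace honey loops with corn puffs: the trade gains 27 net, giving 1071 at 109 cm.
That's the maximum — no feasible swap from here does better than 1071.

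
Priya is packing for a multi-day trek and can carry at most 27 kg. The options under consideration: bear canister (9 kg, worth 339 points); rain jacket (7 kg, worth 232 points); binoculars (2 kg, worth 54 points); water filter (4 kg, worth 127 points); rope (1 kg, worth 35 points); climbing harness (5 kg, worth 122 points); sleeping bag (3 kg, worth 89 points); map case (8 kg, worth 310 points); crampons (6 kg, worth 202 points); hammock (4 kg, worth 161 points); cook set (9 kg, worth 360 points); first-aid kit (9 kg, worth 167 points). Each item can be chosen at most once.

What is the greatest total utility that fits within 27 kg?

1044

By utility per kg: hammock 40.25, cook set 40.00, map case 38.75 lead.
Greedy by ratio would take water filter + rope + map case + hammock + cook set: 26 kg used, total 993.
The 8 kg tied up in water filter and hammock is better spent on bear canister — total rises to 1044 (27 kg).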